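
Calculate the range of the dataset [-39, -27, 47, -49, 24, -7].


Maximum value: 47
Minimum value: -49
Range = 47 - (-49) = 96
Final answer: 96


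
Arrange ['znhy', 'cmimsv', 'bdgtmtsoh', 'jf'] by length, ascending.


Compute lengths:
  'znhy' has length 4
  'cmimsv' has length 6
  'bdgtmtsoh' has length 9
  'jf' has length 2
Lengths in increasing order: 2 < 4 < 6 < 9
Listing the words in that order gives the answer.
Final answer: ['jf', 'znhy', 'cmimsv', 'bdgtmtsoh']


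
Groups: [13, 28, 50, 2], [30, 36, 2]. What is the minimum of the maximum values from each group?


Find max of each group:
  Group 1: [13, 28, 50, 2] -> max = 50
  Group 2: [30, 36, 2] -> max = 36
Maxes: [50, 36]
Minimum of maxes = 36
Final answer: 36


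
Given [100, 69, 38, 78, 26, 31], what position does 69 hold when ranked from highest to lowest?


Sort descending: [100, 78, 69, 38, 31, 26]
Find 69 in the sorted list.
69 is at position 3.
Final answer: 3


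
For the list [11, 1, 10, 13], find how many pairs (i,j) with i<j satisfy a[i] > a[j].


For each element, count the later elements that are smaller than it:
  11 (index 0): smaller elements after it = [1, 10] -> 2
  1 (index 1): smaller elements after it = [] -> 0
  10 (index 2): smaller elements after it = [] -> 0
Total inversions = 2 + 0 + 0 = 2
Final answer: 2


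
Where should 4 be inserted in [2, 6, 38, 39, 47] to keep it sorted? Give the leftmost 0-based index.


List is sorted: [2, 6, 38, 39, 47]
We need the leftmost position where 4 can be inserted, i.e. the first index whose element is >= 4 (or the end of the list if none is).
Binary search with low=0, high=5 (0-based indices):
  low=0, high=5, mid=2: a[2]=38 >= 4, so high = 2
  low=0, high=2, mid=1: a[1]=6 >= 4, so high = 1
  low=0, high=1, mid=0: a[0]=2 < 4, so low = 1
Now low = high = 1, so the insertion index is 1.
Final answer: 1


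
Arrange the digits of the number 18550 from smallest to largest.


The number 18550 has digits: 1, 8, 5, 5, 0
Sorted: 0, 1, 5, 5, 8
Joining the sorted digits gives the result.
Final answer: 01558


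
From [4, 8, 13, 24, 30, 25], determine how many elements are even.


Check each element:
  4 is even
  8 is even
  13 is odd
  24 is even
  30 is even
  25 is odd
Evens: [4, 8, 24, 30]
Count of evens = 4
Final answer: 4


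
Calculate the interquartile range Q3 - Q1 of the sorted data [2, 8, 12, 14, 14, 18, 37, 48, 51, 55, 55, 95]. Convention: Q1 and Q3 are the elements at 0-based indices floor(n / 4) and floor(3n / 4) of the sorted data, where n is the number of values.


The data has n = 12 elements.
Q1 index = floor(12 / 4) = floor(3) = 3; Q3 index = floor(3 * 12 / 4) = floor(9) = 9
Q1 = element at index 3 = 14
Q3 = element at index 9 = 55
IQR = 55 - 14 = 41
Final answer: 41


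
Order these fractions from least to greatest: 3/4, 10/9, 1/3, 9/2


Convert to decimal for comparison:
  3/4 = 0.75
  10/9 = 1.1111
  1/3 = 0.3333
  9/2 = 4.5
Decimals in increasing order: 0.3333 < 0.75 < 1.1111 < 4.5
Writing each back as its fraction gives the sorted order.
Final answer: 1/3, 3/4, 10/9, 9/2


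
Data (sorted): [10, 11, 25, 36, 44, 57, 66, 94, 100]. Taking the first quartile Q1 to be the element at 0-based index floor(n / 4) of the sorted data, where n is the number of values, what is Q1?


The list has n = 9 elements.
Q1 index = floor(9 / 4) = floor(2.25) = 2
Counting from index 0 in the sorted data, the element at index 2 is 25.
Final answer: 25


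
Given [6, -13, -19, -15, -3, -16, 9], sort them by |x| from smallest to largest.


Compute absolute values:
  |6| = 6
  |-13| = 13
  |-19| = 19
  |-15| = 15
  |-3| = 3
  |-16| = 16
  |9| = 9
Absolute values in increasing order: 3 < 6 < 9 < 13 < 15 < 16 < 19
Listing the original numbers in that order gives the answer.
Final answer: [-3, 6, 9, -13, -15, -16, -19]


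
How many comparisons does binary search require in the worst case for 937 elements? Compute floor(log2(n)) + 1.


Binary search halves the search space each step.
Maximum comparisons = floor(log2(937)) + 1
log2(937) = 9.8719
floor(log2(937)) = 9, so 9 + 1 = 10
Final answer: 10


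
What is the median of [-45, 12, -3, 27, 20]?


First, sort the list: [-45, -3, 12, 20, 27]
The list has 5 elements (odd count).
The middle index is 2 (0-based), and the element there is 12.
Final answer: 12


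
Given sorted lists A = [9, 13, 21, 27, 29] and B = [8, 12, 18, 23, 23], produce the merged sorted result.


List A: [9, 13, 21, 27, 29]
List B: [8, 12, 18, 23, 23]
Repeatedly compare the front elements and take the smaller:
  9 vs 8 -> take 8
  9 vs 12 -> take 9
  13 vs 12 -> take 12
  13 vs 18 -> take 13
  21 vs 18 -> take 18
  21 vs 23 -> take 21
  27 vs 23 -> take 23
  27 vs 23 -> take 23
  B is exhausted; append the rest of A: [27, 29]
Final answer: [8, 9, 12, 13, 18, 21, 23, 23, 27, 29]


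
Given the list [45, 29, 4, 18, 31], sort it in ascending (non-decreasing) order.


Original list: [45, 29, 4, 18, 31]
Repeatedly take the smallest remaining element:
  Remaining [45, 29, 4, 18, 31] -> smallest is 4
  Remaining [45, 29, 18, 31] -> smallest is 18
  Remaining [45, 29, 31] -> smallest is 29
  Remaining [45, 31] -> smallest is 31
  Remaining [45] -> smallest is 45
Collecting the picks in order gives the sorted list.
Final answer: [4, 18, 29, 31, 45]


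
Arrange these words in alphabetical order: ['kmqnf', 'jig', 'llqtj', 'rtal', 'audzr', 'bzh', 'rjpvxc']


Compare strings character by character (the first differing letter decides):
  'audzr' < 'bzh' since 'a' < 'b' at position 1
  'bzh' < 'jig' since 'b' < 'j' at position 1
  'jig' < 'kmqnf' since 'j' < 'k' at position 1
  'kmqnf' < 'llqtj' since 'k' < 'l' at position 1
  'llqtj' < 'rjpvxc' since 'l' < 'r' at position 1
  'rjpvxc' < 'rtal' since 'j' < 't' at position 2
Chaining these comparisons gives the alphabetical order.
Final answer: ['audzr', 'bzh', 'jig', 'kmqnf', 'llqtj', 'rjpvxc', 'rtal']


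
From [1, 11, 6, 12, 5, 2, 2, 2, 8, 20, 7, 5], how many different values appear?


List all unique values:
Distinct values: [1, 2, 5, 6, 7, 8, 11, 12, 20]
Count = 9
Final answer: 9


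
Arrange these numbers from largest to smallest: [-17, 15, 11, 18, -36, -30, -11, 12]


Original list: [-17, 15, 11, 18, -36, -30, -11, 12]
Repeatedly take the largest remaining element:
  Remaining [-17, 15, 11, 18, -36, -30, -11, 12] -> largest is 18
  Remaining [-17, 15, 11, -36, -30, -11, 12] -> largest is 15
  Remaining [-17, 11, -36, -30, -11, 12] -> largest is 12
  Remaining [-17, 11, -36, -30, -11] -> largest is 11
  Remaining [-17, -36, -30, -11] -> largest is -11
  Remaining [-17, -36, -30] -> largest is -17
  Remaining [-36, -30] -> largest is -30
  Remaining [-36] -> largest is -36
Collecting the picks in order gives the descending list.
Final answer: [18, 15, 12, 11, -11, -17, -30, -36]


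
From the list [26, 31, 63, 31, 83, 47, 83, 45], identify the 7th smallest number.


Sort ascending: [26, 31, 31, 45, 47, 63, 83, 83]
The 7th element (1-indexed) is at index 6.
Value = 83
Final answer: 83


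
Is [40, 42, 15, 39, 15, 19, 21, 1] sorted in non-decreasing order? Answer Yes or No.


Check consecutive pairs:
  40 <= 42? True
  42 <= 15? False
  15 <= 39? True
  39 <= 15? False
  15 <= 19? True
  19 <= 21? True
  21 <= 1? False
3 consecutive pair(s) are out of order, so the list is not sorted.
Final answer: No


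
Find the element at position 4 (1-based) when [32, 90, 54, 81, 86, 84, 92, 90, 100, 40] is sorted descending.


Sort descending: [100, 92, 90, 90, 86, 84, 81, 54, 40, 32]
The 4th element (1-indexed) is at index 3.
Value = 90
Final answer: 90


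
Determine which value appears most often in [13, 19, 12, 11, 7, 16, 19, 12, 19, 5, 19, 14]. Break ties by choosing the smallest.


Count the frequency of each value:
  5 appears 1 time(s)
  7 appears 1 time(s)
  11 appears 1 time(s)
  12 appears 2 time(s)
  13 appears 1 time(s)
  14 appears 1 time(s)
  16 appears 1 time(s)
  19 appears 4 time(s)
Maximum frequency is 4.
Only 19 reaches that frequency, so it is the mode.
Final answer: 19


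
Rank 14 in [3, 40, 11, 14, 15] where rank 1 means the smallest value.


Sort ascending: [3, 11, 14, 15, 40]
Find 14 in the sorted list.
14 is at position 3 (1-indexed).
Final answer: 3


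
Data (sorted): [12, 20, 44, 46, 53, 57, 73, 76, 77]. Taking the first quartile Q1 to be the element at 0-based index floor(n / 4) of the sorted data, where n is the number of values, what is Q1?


The list has n = 9 elements.
Q1 index = floor(9 / 4) = floor(2.25) = 2
Counting from index 0 in the sorted data, the element at index 2 is 44.
Final answer: 44


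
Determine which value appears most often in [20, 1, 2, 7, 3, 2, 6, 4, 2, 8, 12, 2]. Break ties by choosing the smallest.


Count the frequency of each value:
  1 appears 1 time(s)
  2 appears 4 time(s)
  3 appears 1 time(s)
  4 appears 1 time(s)
  6 appears 1 time(s)
  7 appears 1 time(s)
  8 appears 1 time(s)
  12 appears 1 time(s)
  20 appears 1 time(s)
Maximum frequency is 4.
Only 2 reaches that frequency, so it is the mode.
Final answer: 2


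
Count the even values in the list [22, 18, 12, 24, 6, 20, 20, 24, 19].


Check each element:
  22 is even
  18 is even
  12 is even
  24 is even
  6 is even
  20 is even
  20 is even
  24 is even
  19 is odd
Evens: [22, 18, 12, 24, 6, 20, 20, 24]
Count of evens = 8
Final answer: 8


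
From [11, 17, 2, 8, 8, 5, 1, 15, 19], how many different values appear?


List all unique values:
Distinct values: [1, 2, 5, 8, 11, 15, 17, 19]
Count = 8
Final answer: 8


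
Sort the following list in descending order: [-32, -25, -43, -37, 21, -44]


Original list: [-32, -25, -43, -37, 21, -44]
Repeatedly take the largest remaining element:
  Remaining [-32, -25, -43, -37, 21, -44] -> largest is 21
  Remaining [-32, -25, -43, -37, -44] -> largest is -25
  Remaining [-32, -43, -37, -44] -> largest is -32
  Remaining [-43, -37, -44] -> largest is -37
  Remaining [-43, -44] -> largest is -43
  Remaining [-44] -> largest is -44
Collecting the picks in order gives the descending list.
Final answer: [21, -25, -32, -37, -43, -44]


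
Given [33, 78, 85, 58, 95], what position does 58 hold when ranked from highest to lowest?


Sort descending: [95, 85, 78, 58, 33]
Find 58 in the sorted list.
58 is at position 4.
Final answer: 4


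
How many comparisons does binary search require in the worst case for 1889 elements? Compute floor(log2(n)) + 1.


Binary search halves the search space each step.
Maximum comparisons = floor(log2(1889)) + 1
log2(1889) = 10.8834
floor(log2(1889)) = 10, so 10 + 1 = 11
Final answer: 11


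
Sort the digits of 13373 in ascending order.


The number 13373 has digits: 1, 3, 3, 7, 3
Sorted: 1, 3, 3, 3, 7
Joining the sorted digits gives the result.
Final answer: 13337


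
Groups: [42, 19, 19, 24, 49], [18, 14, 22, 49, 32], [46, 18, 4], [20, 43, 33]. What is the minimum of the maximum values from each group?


Find max of each group:
  Group 1: [42, 19, 19, 24, 49] -> max = 49
  Group 2: [18, 14, 22, 49, 32] -> max = 49
  Group 3: [46, 18, 4] -> max = 46
  Group 4: [20, 43, 33] -> max = 43
Maxes: [49, 49, 46, 43]
Minimum of maxes = 43
Final answer: 43


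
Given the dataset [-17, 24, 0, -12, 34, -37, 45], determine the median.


First, sort the list: [-37, -17, -12, 0, 24, 34, 45]
The list has 7 elements (odd count).
The middle index is 3 (0-based), and the element there is 0.
Final answer: 0


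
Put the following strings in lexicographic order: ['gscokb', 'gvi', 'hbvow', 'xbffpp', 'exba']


Compare strings character by character (the first differing letter decides):
  'exba' < 'gscokb' since 'e' < 'g' at position 1
  'gscokb' < 'gvi' since 's' < 'v' at position 2
  'gvi' < 'hbvow' since 'g' < 'h' at position 1
  'hbvow' < 'xbffpp' since 'h' < 'x' at position 1
Chaining these comparisons gives the alphabetical order.
Final answer: ['exba', 'gscokb', 'gvi', 'hbvow', 'xbffpp']


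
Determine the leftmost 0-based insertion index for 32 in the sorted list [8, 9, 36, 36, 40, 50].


List is sorted: [8, 9, 36, 36, 40, 50]
We need the leftmost position where 32 can be inserted, i.e. the first index whose element is >= 32 (or the end of the list if none is).
Binary search with low=0, high=6 (0-based indices):
  low=0, high=6, mid=3: a[3]=36 >= 32, so high = 3
  low=0, high=3, mid=1: a[1]=9 < 32, so low = 2
  low=2, high=3, mid=2: a[2]=36 >= 32, so high = 2
Now low = high = 2, so the insertion index is 2.
Final answer: 2


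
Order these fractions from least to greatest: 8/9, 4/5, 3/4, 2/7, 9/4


Convert to decimal for comparison:
  8/9 = 0.8889
  4/5 = 0.8
  3/4 = 0.75
  2/7 = 0.2857
  9/4 = 2.25
Decimals in increasing order: 0.2857 < 0.75 < 0.8 < 0.8889 < 2.25
Writing each back as its fraction gives the sorted order.
Final answer: 2/7, 3/4, 4/5, 8/9, 9/4


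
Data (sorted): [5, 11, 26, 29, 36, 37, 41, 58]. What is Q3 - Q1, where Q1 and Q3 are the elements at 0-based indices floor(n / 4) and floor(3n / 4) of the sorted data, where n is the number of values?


The data has n = 8 elements.
Q1 index = floor(8 / 4) = floor(2) = 2; Q3 index = floor(3 * 8 / 4) = floor(6) = 6
Q1 = element at index 2 = 26
Q3 = element at index 6 = 41
IQR = 41 - 26 = 15
Final answer: 15


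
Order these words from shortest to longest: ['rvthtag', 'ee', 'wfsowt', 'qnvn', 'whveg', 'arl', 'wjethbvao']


Compute lengths:
  'rvthtag' has length 7
  'ee' has length 2
  'wfsowt' has length 6
  'qnvn' has length 4
  'whveg' has length 5
  'arl' has length 3
  'wjethbvao' has length 9
Lengths in increasing order: 2 < 3 < 4 < 5 < 6 < 7 < 9
Listing the words in that order gives the answer.
Final answer: ['ee', 'arl', 'qnvn', 'whveg', 'wfsowt', 'rvthtag', 'wjethbvao']


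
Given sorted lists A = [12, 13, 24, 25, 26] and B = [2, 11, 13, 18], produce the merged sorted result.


List A: [12, 13, 24, 25, 26]
List B: [2, 11, 13, 18]
Repeatedly compare the front elements and take the smaller:
  12 vs 2 -> take 2
  12 vs 11 -> take 11
  12 vs 13 -> take 12
  13 vs 13 -> take 13
  24 vs 13 -> take 13
  24 vs 18 -> take 18
  B is exhausted; append the rest of A: [24, 25, 26]
Final answer: [2, 11, 12, 13, 13, 18, 24, 25, 26]


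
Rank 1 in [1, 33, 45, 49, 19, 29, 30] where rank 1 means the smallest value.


Sort ascending: [1, 19, 29, 30, 33, 45, 49]
Find 1 in the sorted list.
1 is at position 1 (1-indexed).
Final answer: 1


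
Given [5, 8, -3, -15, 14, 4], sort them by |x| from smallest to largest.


Compute absolute values:
  |5| = 5
  |8| = 8
  |-3| = 3
  |-15| = 15
  |14| = 14
  |4| = 4
Absolute values in increasing order: 3 < 4 < 5 < 8 < 14 < 15
Listing the original numbers in that order gives the answer.
Final answer: [-3, 4, 5, 8, 14, -15]


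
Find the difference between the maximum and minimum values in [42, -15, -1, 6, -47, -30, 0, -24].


Maximum value: 42
Minimum value: -47
Range = 42 - (-47) = 89
Final answer: 89


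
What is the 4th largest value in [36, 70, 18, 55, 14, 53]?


Sort descending: [70, 55, 53, 36, 18, 14]
The 4th element (1-indexed) is at index 3.
Value = 36
Final answer: 36


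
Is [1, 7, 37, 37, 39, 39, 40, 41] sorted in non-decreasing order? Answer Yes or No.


Check consecutive pairs:
  1 <= 7? True
  7 <= 37? True
  37 <= 37? True
  37 <= 39? True
  39 <= 39? True
  39 <= 40? True
  40 <= 41? True
Every consecutive pair is in order, so the list is non-decreasing.
Final answer: Yes


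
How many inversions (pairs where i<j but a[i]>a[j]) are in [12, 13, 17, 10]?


For each element, count the later elements that are smaller than it:
  12 (index 0): smaller elements after it = [10] -> 1
  13 (index 1): smaller elements after it = [10] -> 1
  17 (index 2): smaller elements after it = [10] -> 1
Total inversions = 1 + 1 + 1 = 3
Final answer: 3


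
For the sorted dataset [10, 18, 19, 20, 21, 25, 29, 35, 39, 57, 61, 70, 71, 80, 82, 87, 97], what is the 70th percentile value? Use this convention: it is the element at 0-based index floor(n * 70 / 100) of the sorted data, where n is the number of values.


The dataset has n = 17 elements.
Index = floor(17 * 70 / 100) = floor(1190 / 100) = floor(11.9) = 11
Counting from index 0 in the sorted data, the element at index 11 is 70.
Final answer: 70


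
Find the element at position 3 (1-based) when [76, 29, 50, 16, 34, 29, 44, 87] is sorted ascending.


Sort ascending: [16, 29, 29, 34, 44, 50, 76, 87]
The 3rd element (1-indexed) is at index 2.
Value = 29
Final answer: 29


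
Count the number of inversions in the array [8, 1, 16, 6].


For each element, count the later elements that are smaller than it:
  8 (index 0): smaller elements after it = [1, 6] -> 2
  1 (index 1): smaller elements after it = [] -> 0
  16 (index 2): smaller elements after it = [6] -> 1
Total inversions = 2 + 0 + 1 = 3
Final answer: 3


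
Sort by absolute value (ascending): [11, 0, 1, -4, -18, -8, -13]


Compute absolute values:
  |11| = 11
  |0| = 0
  |1| = 1
  |-4| = 4
  |-18| = 18
  |-8| = 8
  |-13| = 13
Absolute values in increasing order: 0 < 1 < 4 < 8 < 11 < 13 < 18
Listing the original numbers in that order gives the answer.
Final answer: [0, 1, -4, -8, 11, -13, -18]


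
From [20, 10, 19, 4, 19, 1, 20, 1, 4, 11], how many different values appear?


List all unique values:
Distinct values: [1, 4, 10, 11, 19, 20]
Count = 6
Final answer: 6


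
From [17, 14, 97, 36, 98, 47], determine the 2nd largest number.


Sort descending: [98, 97, 47, 36, 17, 14]
The 2nd element (1-indexed) is at index 1.
Value = 97
Final answer: 97


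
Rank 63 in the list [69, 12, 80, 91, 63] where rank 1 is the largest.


Sort descending: [91, 80, 69, 63, 12]
Find 63 in the sorted list.
63 is at position 4.
Final answer: 4


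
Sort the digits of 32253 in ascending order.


The number 32253 has digits: 3, 2, 2, 5, 3
Sorted: 2, 2, 3, 3, 5
Joining the sorted digits gives the result.
Final answer: 22335


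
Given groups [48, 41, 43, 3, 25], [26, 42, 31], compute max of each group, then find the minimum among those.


Find max of each group:
  Group 1: [48, 41, 43, 3, 25] -> max = 48
  Group 2: [26, 42, 31] -> max = 42
Maxes: [48, 42]
Minimum of maxes = 42
Final answer: 42


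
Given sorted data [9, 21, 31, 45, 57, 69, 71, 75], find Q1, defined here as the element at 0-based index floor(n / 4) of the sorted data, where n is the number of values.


The list has n = 8 elements.
Q1 index = floor(8 / 4) = floor(2) = 2
Counting from index 0 in the sorted data, the element at index 2 is 31.
Final answer: 31


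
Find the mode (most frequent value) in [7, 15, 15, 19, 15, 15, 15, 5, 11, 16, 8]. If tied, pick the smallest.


Count the frequency of each value:
  5 appears 1 time(s)
  7 appears 1 time(s)
  8 appears 1 time(s)
  11 appears 1 time(s)
  15 appears 5 time(s)
  16 appears 1 time(s)
  19 appears 1 time(s)
Maximum frequency is 5.
Only 15 reaches that frequency, so it is the mode.
Final answer: 15


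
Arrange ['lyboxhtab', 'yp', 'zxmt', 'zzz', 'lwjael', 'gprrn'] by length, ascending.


Compute lengths:
  'lyboxhtab' has length 9
  'yp' has length 2
  'zxmt' has length 4
  'zzz' has length 3
  'lwjael' has length 6
  'gprrn' has length 5
Lengths in increasing order: 2 < 3 < 4 < 5 < 6 < 9
Listing the words in that order gives the answer.
Final answer: ['yp', 'zzz', 'zxmt', 'gprrn', 'lwjael', 'lyboxhtab']


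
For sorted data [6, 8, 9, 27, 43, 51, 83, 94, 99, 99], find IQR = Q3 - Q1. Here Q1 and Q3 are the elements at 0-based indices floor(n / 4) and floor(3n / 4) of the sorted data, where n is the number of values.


The data has n = 10 elements.
Q1 index = floor(10 / 4) = floor(2.5) = 2; Q3 index = floor(3 * 10 / 4) = floor(7.5) = 7
Q1 = element at index 2 = 9
Q3 = element at index 7 = 94
IQR = 94 - 9 = 85
Final answer: 85


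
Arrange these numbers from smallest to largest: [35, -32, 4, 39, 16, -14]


Original list: [35, -32, 4, 39, 16, -14]
Repeatedly take the smallest remaining element:
  Remaining [35, -32, 4, 39, 16, -14] -> smallest is -32
  Remaining [35, 4, 39, 16, -14] -> smallest is -14
  Remaining [35, 4, 39, 16] -> smallest is 4
  Remaining [35, 39, 16] -> smallest is 16
  Remaining [35, 39] -> smallest is 35
  Remaining [39] -> smallest is 39
Collecting the picks in order gives the sorted list.
Final answer: [-32, -14, 4, 16, 35, 39]


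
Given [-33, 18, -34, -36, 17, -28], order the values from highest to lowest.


Original list: [-33, 18, -34, -36, 17, -28]
Repeatedly take the largest remaining element:
  Remaining [-33, 18, -34, -36, 17, -28] -> largest is 18
  Remaining [-33, -34, -36, 17, -28] -> largest is 17
  Remaining [-33, -34, -36, -28] -> largest is -28
  Remaining [-33, -34, -36] -> largest is -33
  Remaining [-34, -36] -> largest is -34
  Remaining [-36] -> largest is -36
Collecting the picks in order gives the descending list.
Final answer: [18, 17, -28, -33, -34, -36]


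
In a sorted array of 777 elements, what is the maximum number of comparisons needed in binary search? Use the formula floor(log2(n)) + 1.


Binary search halves the search space each step.
Maximum comparisons = floor(log2(777)) + 1
log2(777) = 9.6018
floor(log2(777)) = 9, so 9 + 1 = 10
Final answer: 10


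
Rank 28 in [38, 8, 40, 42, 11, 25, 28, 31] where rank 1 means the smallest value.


Sort ascending: [8, 11, 25, 28, 31, 38, 40, 42]
Find 28 in the sorted list.
28 is at position 4 (1-indexed).
Final answer: 4


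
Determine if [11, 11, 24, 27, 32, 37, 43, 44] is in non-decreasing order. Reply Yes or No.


Check consecutive pairs:
  11 <= 11? True
  11 <= 24? True
  24 <= 27? True
  27 <= 32? True
  32 <= 37? True
  37 <= 43? True
  43 <= 44? True
Every consecutive pair is in order, so the list is non-decreasing.
Final answer: Yes


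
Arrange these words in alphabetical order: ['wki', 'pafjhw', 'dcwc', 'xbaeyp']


Compare strings character by character (the first differing letter decides):
  'dcwc' < 'pafjhw' since 'd' < 'p' at position 1
  'pafjhw' < 'wki' since 'p' < 'w' at position 1
  'wki' < 'xbaeyp' since 'w' < 'x' at position 1
Chaining these comparisons gives the alphabetical order.
Final answer: ['dcwc', 'pafjhw', 'wki', 'xbaeyp']


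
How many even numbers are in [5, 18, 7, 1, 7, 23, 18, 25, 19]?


Check each element:
  5 is odd
  18 is even
  7 is odd
  1 is odd
  7 is odd
  23 is odd
  18 is even
  25 is odd
  19 is odd
Evens: [18, 18]
Count of evens = 2
Final answer: 2


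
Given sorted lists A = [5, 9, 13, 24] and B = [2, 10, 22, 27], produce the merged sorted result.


List A: [5, 9, 13, 24]
List B: [2, 10, 22, 27]
Repeatedly compare the front elements and take the smaller:
  5 vs 2 -> take 2
  5 vs 10 -> take 5
  9 vs 10 -> take 9
  13 vs 10 -> take 10
  13 vs 22 -> take 13
  24 vs 22 -> take 22
  24 vs 27 -> take 24
  A is exhausted; append the rest of B: [27]
Final answer: [2, 5, 9, 10, 13, 22, 24, 27]


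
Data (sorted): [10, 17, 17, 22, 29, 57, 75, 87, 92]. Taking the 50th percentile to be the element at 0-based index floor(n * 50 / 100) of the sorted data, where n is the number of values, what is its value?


The dataset has n = 9 elements.
Index = floor(9 * 50 / 100) = floor(450 / 100) = floor(4.5) = 4
Counting from index 0 in the sorted data, the element at index 4 is 29.
Final answer: 29


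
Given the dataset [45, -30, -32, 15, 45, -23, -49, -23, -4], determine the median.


First, sort the list: [-49, -32, -30, -23, -23, -4, 15, 45, 45]
The list has 9 elements (odd count).
The middle index is 4 (0-based), and the element there is -23.
Final answer: -23


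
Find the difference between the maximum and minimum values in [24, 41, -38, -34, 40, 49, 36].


Maximum value: 49
Minimum value: -38
Range = 49 - (-38) = 87
Final answer: 87


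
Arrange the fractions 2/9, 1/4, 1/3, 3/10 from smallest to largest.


Convert to decimal for comparison:
  2/9 = 0.2222
  1/4 = 0.25
  1/3 = 0.3333
  3/10 = 0.3
Decimals in increasing order: 0.2222 < 0.25 < 0.3 < 0.3333
Writing each back as its fraction gives the sorted order.
Final answer: 2/9, 1/4, 3/10, 1/3


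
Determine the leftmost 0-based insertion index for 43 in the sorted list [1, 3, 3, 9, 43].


List is sorted: [1, 3, 3, 9, 43]
We need the leftmost position where 43 can be inserted, i.e. the first index whose element is >= 43 (or the end of the list if none is).
Binary search with low=0, high=5 (0-based indices):
  low=0, high=5, mid=2: a[2]=3 < 43, so low = 3
  low=3, high=5, mid=4: a[4]=43 >= 43, so high = 4
  low=3, high=4, mid=3: a[3]=9 < 43, so low = 4
Now low = high = 4, so the insertion index is 4.
Final answer: 4


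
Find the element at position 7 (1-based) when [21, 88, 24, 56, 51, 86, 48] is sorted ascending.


Sort ascending: [21, 24, 48, 51, 56, 86, 88]
The 7th element (1-indexed) is at index 6.
Value = 88
Final answer: 88


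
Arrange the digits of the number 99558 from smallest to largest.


The number 99558 has digits: 9, 9, 5, 5, 8
Sorted: 5, 5, 8, 9, 9
Joining the sorted digits gives the result.
Final answer: 55899


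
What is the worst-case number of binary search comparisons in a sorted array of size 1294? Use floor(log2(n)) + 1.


Binary search halves the search space each step.
Maximum comparisons = floor(log2(1294)) + 1
log2(1294) = 10.3376
floor(log2(1294)) = 10, so 10 + 1 = 11
Final answer: 11


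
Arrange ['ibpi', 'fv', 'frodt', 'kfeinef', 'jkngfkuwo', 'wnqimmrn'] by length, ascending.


Compute lengths:
  'ibpi' has length 4
  'fv' has length 2
  'frodt' has length 5
  'kfeinef' has length 7
  'jkngfkuwo' has length 9
  'wnqimmrn' has length 8
Lengths in increasing order: 2 < 4 < 5 < 7 < 8 < 9
Listing the words in that order gives the answer.
Final answer: ['fv', 'ibpi', 'frodt', 'kfeinef', 'wnqimmrn', 'jkngfkuwo']


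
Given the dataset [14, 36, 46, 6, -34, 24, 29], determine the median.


First, sort the list: [-34, 6, 14, 24, 29, 36, 46]
The list has 7 elements (odd count).
The middle index is 3 (0-based), and the element there is 24.
Final answer: 24


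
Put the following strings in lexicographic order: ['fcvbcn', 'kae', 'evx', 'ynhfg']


Compare strings character by character (the first differing letter decides):
  'evx' < 'fcvbcn' since 'e' < 'f' at position 1
  'fcvbcn' < 'kae' since 'f' < 'k' at position 1
  'kae' < 'ynhfg' since 'k' < 'y' at position 1
Chaining these comparisons gives the alphabetical order.
Final answer: ['evx', 'fcvbcn', 'kae', 'ynhfg']


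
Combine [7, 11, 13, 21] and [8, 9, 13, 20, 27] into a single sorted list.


List A: [7, 11, 13, 21]
List B: [8, 9, 13, 20, 27]
Repeatedly compare the front elements and take the smaller:
  7 vs 8 -> take 7
  11 vs 8 -> take 8
  11 vs 9 -> take 9
  11 vs 13 -> take 11
  13 vs 13 -> take 13
  21 vs 13 -> take 13
  21 vs 20 -> take 20
  21 vs 27 -> take 21
  A is exhausted; append the rest of B: [27]
Final answer: [7, 8, 9, 11, 13, 13, 20, 21, 27]


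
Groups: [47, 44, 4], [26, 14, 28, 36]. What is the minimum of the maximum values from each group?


Find max of each group:
  Group 1: [47, 44, 4] -> max = 47
  Group 2: [26, 14, 28, 36] -> max = 36
Maxes: [47, 36]
Minimum of maxes = 36
Final answer: 36


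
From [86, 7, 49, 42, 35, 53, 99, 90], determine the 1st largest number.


Sort descending: [99, 90, 86, 53, 49, 42, 35, 7]
The 1st element (1-indexed) is at index 0.
Value = 99
Final answer: 99


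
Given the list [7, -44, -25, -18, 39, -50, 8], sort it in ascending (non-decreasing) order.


Original list: [7, -44, -25, -18, 39, -50, 8]
Repeatedly take the smallest remaining element:
  Remaining [7, -44, -25, -18, 39, -50, 8] -> smallest is -50
  Remaining [7, -44, -25, -18, 39, 8] -> smallest is -44
  Remaining [7, -25, -18, 39, 8] -> smallest is -25
  Remaining [7, -18, 39, 8] -> smallest is -18
  Remaining [7, 39, 8] -> smallest is 7
  Remaining [39, 8] -> smallest is 8
  Remaining [39] -> smallest is 39
Collecting the picks in order gives the sorted list.
Final answer: [-50, -44, -25, -18, 7, 8, 39]


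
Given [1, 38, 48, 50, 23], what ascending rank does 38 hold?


Sort ascending: [1, 23, 38, 48, 50]
Find 38 in the sorted list.
38 is at position 3 (1-indexed).
Final answer: 3


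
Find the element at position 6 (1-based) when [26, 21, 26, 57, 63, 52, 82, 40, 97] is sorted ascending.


Sort ascending: [21, 26, 26, 40, 52, 57, 63, 82, 97]
The 6th element (1-indexed) is at index 5.
Value = 57
Final answer: 57


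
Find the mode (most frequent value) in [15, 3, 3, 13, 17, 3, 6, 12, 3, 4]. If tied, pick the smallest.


Count the frequency of each value:
  3 appears 4 time(s)
  4 appears 1 time(s)
  6 appears 1 time(s)
  12 appears 1 time(s)
  13 appears 1 time(s)
  15 appears 1 time(s)
  17 appears 1 time(s)
Maximum frequency is 4.
Only 3 reaches that frequency, so it is the mode.
Final answer: 3


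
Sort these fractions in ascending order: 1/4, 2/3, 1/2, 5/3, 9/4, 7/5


Convert to decimal for comparison:
  1/4 = 0.25
  2/3 = 0.6667
  1/2 = 0.5
  5/3 = 1.6667
  9/4 = 2.25
  7/5 = 1.4
Decimals in increasing order: 0.25 < 0.5 < 0.6667 < 1.4 < 1.6667 < 2.25
Writing each back as its fraction gives the sorted order.
Final answer: 1/4, 1/2, 2/3, 7/5, 5/3, 9/4


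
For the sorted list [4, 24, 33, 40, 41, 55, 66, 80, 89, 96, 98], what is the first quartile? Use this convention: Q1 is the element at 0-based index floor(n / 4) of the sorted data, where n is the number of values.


The list has n = 11 elements.
Q1 index = floor(11 / 4) = floor(2.75) = 2
Counting from index 0 in the sorted data, the element at index 2 is 33.
Final answer: 33


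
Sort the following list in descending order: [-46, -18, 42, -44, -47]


Original list: [-46, -18, 42, -44, -47]
Repeatedly take the largest remaining element:
  Remaining [-46, -18, 42, -44, -47] -> largest is 42
  Remaining [-46, -18, -44, -47] -> largest is -18
  Remaining [-46, -44, -47] -> largest is -44
  Remaining [-46, -47] -> largest is -46
  Remaining [-47] -> largest is -47
Collecting the picks in order gives the descending list.
Final answer: [42, -18, -44, -46, -47]


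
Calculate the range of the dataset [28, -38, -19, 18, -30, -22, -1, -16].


Maximum value: 28
Minimum value: -38
Range = 28 - (-38) = 66
Final answer: 66


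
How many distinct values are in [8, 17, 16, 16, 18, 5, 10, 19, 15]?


List all unique values:
Distinct values: [5, 8, 10, 15, 16, 17, 18, 19]
Count = 8
Final answer: 8


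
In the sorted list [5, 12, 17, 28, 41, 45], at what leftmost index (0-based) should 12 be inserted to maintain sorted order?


List is sorted: [5, 12, 17, 28, 41, 45]
We need the leftmost position where 12 can be inserted, i.e. the first index whose element is >= 12 (or the end of the list if none is).
Binary search with low=0, high=6 (0-based indices):
  low=0, high=6, mid=3: a[3]=28 >= 12, so high = 3
  low=0, high=3, mid=1: a[1]=12 >= 12, so high = 1
  low=0, high=1, mid=0: a[0]=5 < 12, so low = 1
Now low = high = 1, so the insertion index is 1.
Final answer: 1


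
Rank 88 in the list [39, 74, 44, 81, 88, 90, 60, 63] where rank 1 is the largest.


Sort descending: [90, 88, 81, 74, 63, 60, 44, 39]
Find 88 in the sorted list.
88 is at position 2.
Final answer: 2


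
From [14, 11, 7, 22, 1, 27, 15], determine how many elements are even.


Check each element:
  14 is even
  11 is odd
  7 is odd
  22 is even
  1 is odd
  27 is odd
  15 is odd
Evens: [14, 22]
Count of evens = 2
Final answer: 2


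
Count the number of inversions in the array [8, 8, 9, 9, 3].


For each element, count the later elements that are smaller than it:
  8 (index 0): smaller elements after it = [3] -> 1
  8 (index 1): smaller elements after it = [3] -> 1
  9 (index 2): smaller elements after it = [3] -> 1
  9 (index 3): smaller elements after it = [3] -> 1
Total inversions = 1 + 1 + 1 + 1 = 4
Final answer: 4


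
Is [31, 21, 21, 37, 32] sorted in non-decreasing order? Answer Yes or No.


Check consecutive pairs:
  31 <= 21? False
  21 <= 21? True
  21 <= 37? True
  37 <= 32? False
2 consecutive pair(s) are out of order, so the list is not sorted.
Final answer: No


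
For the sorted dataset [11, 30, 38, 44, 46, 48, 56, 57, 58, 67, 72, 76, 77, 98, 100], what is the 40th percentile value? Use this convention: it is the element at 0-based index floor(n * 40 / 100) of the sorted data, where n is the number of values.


The dataset has n = 15 elements.
Index = floor(15 * 40 / 100) = floor(600 / 100) = floor(6) = 6
Counting from index 0 in the sorted data, the element at index 6 is 56.
Final answer: 56


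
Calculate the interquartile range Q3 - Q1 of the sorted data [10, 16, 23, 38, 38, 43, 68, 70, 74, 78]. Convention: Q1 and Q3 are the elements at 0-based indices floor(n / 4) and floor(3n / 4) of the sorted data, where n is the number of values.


The data has n = 10 elements.
Q1 index = floor(10 / 4) = floor(2.5) = 2; Q3 index = floor(3 * 10 / 4) = floor(7.5) = 7
Q1 = element at index 2 = 23
Q3 = element at index 7 = 70
IQR = 70 - 23 = 47
Final answer: 47


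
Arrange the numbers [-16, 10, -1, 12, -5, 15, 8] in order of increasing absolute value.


Compute absolute values:
  |-16| = 16
  |10| = 10
  |-1| = 1
  |12| = 12
  |-5| = 5
  |15| = 15
  |8| = 8
Absolute values in increasing order: 1 < 5 < 8 < 10 < 12 < 15 < 16
Listing the original numbers in that order gives the answer.
Final answer: [-1, -5, 8, 10, 12, 15, -16]


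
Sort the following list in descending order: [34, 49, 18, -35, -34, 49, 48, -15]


Original list: [34, 49, 18, -35, -34, 49, 48, -15]
Repeatedly take the largest remaining element:
  Remaining [34, 49, 18, -35, -34, 49, 48, -15] -> largest is 49
  Remaining [34, 18, -35, -34, 49, 48, -15] -> largest is 49
  Remaining [34, 18, -35, -34, 48, -15] -> largest is 48
  Remaining [34, 18, -35, -34, -15] -> largest is 34
  Remaining [18, -35, -34, -15] -> largest is 18
  Remaining [-35, -34, -15] -> largest is -15
  Remaining [-35, -34] -> largest is -34
  Remaining [-35] -> largest is -35
Collecting the picks in order gives the descending list.
Final answer: [49, 49, 48, 34, 18, -15, -34, -35]


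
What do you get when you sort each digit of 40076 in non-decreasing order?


The number 40076 has digits: 4, 0, 0, 7, 6
Sorted: 0, 0, 4, 6, 7
Joining the sorted digits gives the result.
Final answer: 00467


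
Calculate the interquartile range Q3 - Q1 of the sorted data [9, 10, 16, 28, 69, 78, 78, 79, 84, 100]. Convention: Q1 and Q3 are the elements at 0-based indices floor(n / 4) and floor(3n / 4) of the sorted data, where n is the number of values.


The data has n = 10 elements.
Q1 index = floor(10 / 4) = floor(2.5) = 2; Q3 index = floor(3 * 10 / 4) = floor(7.5) = 7
Q1 = element at index 2 = 16
Q3 = element at index 7 = 79
IQR = 79 - 16 = 63
Final answer: 63


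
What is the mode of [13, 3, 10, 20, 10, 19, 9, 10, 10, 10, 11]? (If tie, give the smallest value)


Count the frequency of each value:
  3 appears 1 time(s)
  9 appears 1 time(s)
  10 appears 5 time(s)
  11 appears 1 time(s)
  13 appears 1 time(s)
  19 appears 1 time(s)
  20 appears 1 time(s)
Maximum frequency is 5.
Only 10 reaches that frequency, so it is the mode.
Final answer: 10


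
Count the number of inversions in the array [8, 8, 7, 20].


For each element, count the later elements that are smaller than it:
  8 (index 0): smaller elements after it = [7] -> 1
  8 (index 1): smaller elements after it = [7] -> 1
  7 (index 2): smaller elements after it = [] -> 0
Total inversions = 1 + 1 + 0 = 2
Final answer: 2


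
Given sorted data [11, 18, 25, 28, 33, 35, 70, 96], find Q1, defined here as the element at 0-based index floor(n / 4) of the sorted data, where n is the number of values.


The list has n = 8 elements.
Q1 index = floor(8 / 4) = floor(2) = 2
Counting from index 0 in the sorted data, the element at index 2 is 25.
Final answer: 25


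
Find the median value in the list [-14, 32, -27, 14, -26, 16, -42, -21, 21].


First, sort the list: [-42, -27, -26, -21, -14, 14, 16, 21, 32]
The list has 9 elements (odd count).
The middle index is 4 (0-based), and the element there is -14.
Final answer: -14


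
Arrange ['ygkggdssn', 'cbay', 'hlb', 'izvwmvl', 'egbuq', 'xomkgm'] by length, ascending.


Compute lengths:
  'ygkggdssn' has length 9
  'cbay' has length 4
  'hlb' has length 3
  'izvwmvl' has length 7
  'egbuq' has length 5
  'xomkgm' has length 6
Lengths in increasing order: 3 < 4 < 5 < 6 < 7 < 9
Listing the words in that order gives the answer.
Final answer: ['hlb', 'cbay', 'egbuq', 'xomkgm', 'izvwmvl', 'ygkggdssn']


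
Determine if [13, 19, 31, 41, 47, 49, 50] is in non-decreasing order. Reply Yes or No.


Check consecutive pairs:
  13 <= 19? True
  19 <= 31? True
  31 <= 41? True
  41 <= 47? True
  47 <= 49? True
  49 <= 50? True
Every consecutive pair is in order, so the list is non-decreasing.
Final answer: Yes


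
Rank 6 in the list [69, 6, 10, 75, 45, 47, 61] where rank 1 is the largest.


Sort descending: [75, 69, 61, 47, 45, 10, 6]
Find 6 in the sorted list.
6 is at position 7.
Final answer: 7


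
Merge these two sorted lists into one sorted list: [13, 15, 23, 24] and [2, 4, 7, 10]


List A: [13, 15, 23, 24]
List B: [2, 4, 7, 10]
Repeatedly compare the front elements and take the smaller:
  13 vs 2 -> take 2
  13 vs 4 -> take 4
  13 vs 7 -> take 7
  13 vs 10 -> take 10
  B is exhausted; append the rest of A: [13, 15, 23, 24]
Final answer: [2, 4, 7, 10, 13, 15, 23, 24]


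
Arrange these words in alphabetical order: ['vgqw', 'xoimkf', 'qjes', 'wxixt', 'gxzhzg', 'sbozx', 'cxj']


Compare strings character by character (the first differing letter decides):
  'cxj' < 'gxzhzg' since 'c' < 'g' at position 1
  'gxzhzg' < 'qjes' since 'g' < 'q' at position 1
  'qjes' < 'sbozx' since 'q' < 's' at position 1
  'sbozx' < 'vgqw' since 's' < 'v' at position 1
  'vgqw' < 'wxixt' since 'v' < 'w' at position 1
  'wxixt' < 'xoimkf' since 'w' < 'x' at position 1
Chaining these comparisons gives the alphabetical order.
Final answer: ['cxj', 'gxzhzg', 'qjes', 'sbozx', 'vgqw', 'wxixt', 'xoimkf']


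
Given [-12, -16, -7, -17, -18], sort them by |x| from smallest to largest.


Compute absolute values:
  |-12| = 12
  |-16| = 16
  |-7| = 7
  |-17| = 17
  |-18| = 18
Absolute values in increasing order: 7 < 12 < 16 < 17 < 18
Listing the original numbers in that order gives the answer.
Final answer: [-7, -12, -16, -17, -18]


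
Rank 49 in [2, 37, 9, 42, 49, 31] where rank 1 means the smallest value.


Sort ascending: [2, 9, 31, 37, 42, 49]
Find 49 in the sorted list.
49 is at position 6 (1-indexed).
Final answer: 6


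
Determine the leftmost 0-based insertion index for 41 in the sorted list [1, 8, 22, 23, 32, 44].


List is sorted: [1, 8, 22, 23, 32, 44]
We need the leftmost position where 41 can be inserted, i.e. the first index whose element is >= 41 (or the end of the list if none is).
Binary search with low=0, high=6 (0-based indices):
  low=0, high=6, mid=3: a[3]=23 < 41, so low = 4
  low=4, high=6, mid=5: a[5]=44 >= 41, so high = 5
  low=4, high=5, mid=4: a[4]=32 < 41, so low = 5
Now low = high = 5, so the insertion index is 5.
Final answer: 5


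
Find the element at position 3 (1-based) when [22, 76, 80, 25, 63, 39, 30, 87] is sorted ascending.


Sort ascending: [22, 25, 30, 39, 63, 76, 80, 87]
The 3rd element (1-indexed) is at index 2.
Value = 30
Final answer: 30


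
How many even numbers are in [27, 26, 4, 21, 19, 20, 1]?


Check each element:
  27 is odd
  26 is even
  4 is even
  21 is odd
  19 is odd
  20 is even
  1 is odd
Evens: [26, 4, 20]
Count of evens = 3
Final answer: 3


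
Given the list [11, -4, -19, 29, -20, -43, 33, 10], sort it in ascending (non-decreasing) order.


Original list: [11, -4, -19, 29, -20, -43, 33, 10]
Repeatedly take the smallest remaining element:
  Remaining [11, -4, -19, 29, -20, -43, 33, 10] -> smallest is -43
  Remaining [11, -4, -19, 29, -20, 33, 10] -> smallest is -20
  Remaining [11, -4, -19, 29, 33, 10] -> smallest is -19
  Remaining [11, -4, 29, 33, 10] -> smallest is -4
  Remaining [11, 29, 33, 10] -> smallest is 10
  Remaining [11, 29, 33] -> smallest is 11
  Remaining [29, 33] -> smallest is 29
  Remaining [33] -> smallest is 33
Collecting the picks in order gives the sorted list.
Final answer: [-43, -20, -19, -4, 10, 11, 29, 33]
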